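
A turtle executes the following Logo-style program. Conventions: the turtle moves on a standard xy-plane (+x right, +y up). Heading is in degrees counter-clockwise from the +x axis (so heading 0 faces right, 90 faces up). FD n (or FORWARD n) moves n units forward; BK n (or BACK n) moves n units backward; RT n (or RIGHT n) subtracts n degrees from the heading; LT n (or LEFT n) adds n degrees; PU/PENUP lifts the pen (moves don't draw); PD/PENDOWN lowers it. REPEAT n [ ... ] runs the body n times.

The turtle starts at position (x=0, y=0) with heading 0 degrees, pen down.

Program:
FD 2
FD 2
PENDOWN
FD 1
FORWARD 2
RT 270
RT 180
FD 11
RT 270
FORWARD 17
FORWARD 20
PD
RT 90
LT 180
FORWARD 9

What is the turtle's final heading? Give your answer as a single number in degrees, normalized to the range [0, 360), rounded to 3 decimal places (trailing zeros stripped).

Answer: 90

Derivation:
Executing turtle program step by step:
Start: pos=(0,0), heading=0, pen down
FD 2: (0,0) -> (2,0) [heading=0, draw]
FD 2: (2,0) -> (4,0) [heading=0, draw]
PD: pen down
FD 1: (4,0) -> (5,0) [heading=0, draw]
FD 2: (5,0) -> (7,0) [heading=0, draw]
RT 270: heading 0 -> 90
RT 180: heading 90 -> 270
FD 11: (7,0) -> (7,-11) [heading=270, draw]
RT 270: heading 270 -> 0
FD 17: (7,-11) -> (24,-11) [heading=0, draw]
FD 20: (24,-11) -> (44,-11) [heading=0, draw]
PD: pen down
RT 90: heading 0 -> 270
LT 180: heading 270 -> 90
FD 9: (44,-11) -> (44,-2) [heading=90, draw]
Final: pos=(44,-2), heading=90, 8 segment(s) drawn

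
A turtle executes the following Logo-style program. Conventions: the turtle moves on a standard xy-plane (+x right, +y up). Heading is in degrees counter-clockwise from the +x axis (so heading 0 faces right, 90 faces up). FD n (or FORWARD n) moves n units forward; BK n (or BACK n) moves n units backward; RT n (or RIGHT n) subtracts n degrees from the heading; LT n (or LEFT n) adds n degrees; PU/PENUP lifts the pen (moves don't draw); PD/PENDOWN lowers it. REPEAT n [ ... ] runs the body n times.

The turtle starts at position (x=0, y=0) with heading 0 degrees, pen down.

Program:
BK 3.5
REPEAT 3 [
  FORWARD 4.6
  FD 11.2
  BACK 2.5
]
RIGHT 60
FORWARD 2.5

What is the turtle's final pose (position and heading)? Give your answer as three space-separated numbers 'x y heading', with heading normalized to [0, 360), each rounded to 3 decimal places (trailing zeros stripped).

Answer: 37.65 -2.165 300

Derivation:
Executing turtle program step by step:
Start: pos=(0,0), heading=0, pen down
BK 3.5: (0,0) -> (-3.5,0) [heading=0, draw]
REPEAT 3 [
  -- iteration 1/3 --
  FD 4.6: (-3.5,0) -> (1.1,0) [heading=0, draw]
  FD 11.2: (1.1,0) -> (12.3,0) [heading=0, draw]
  BK 2.5: (12.3,0) -> (9.8,0) [heading=0, draw]
  -- iteration 2/3 --
  FD 4.6: (9.8,0) -> (14.4,0) [heading=0, draw]
  FD 11.2: (14.4,0) -> (25.6,0) [heading=0, draw]
  BK 2.5: (25.6,0) -> (23.1,0) [heading=0, draw]
  -- iteration 3/3 --
  FD 4.6: (23.1,0) -> (27.7,0) [heading=0, draw]
  FD 11.2: (27.7,0) -> (38.9,0) [heading=0, draw]
  BK 2.5: (38.9,0) -> (36.4,0) [heading=0, draw]
]
RT 60: heading 0 -> 300
FD 2.5: (36.4,0) -> (37.65,-2.165) [heading=300, draw]
Final: pos=(37.65,-2.165), heading=300, 11 segment(s) drawn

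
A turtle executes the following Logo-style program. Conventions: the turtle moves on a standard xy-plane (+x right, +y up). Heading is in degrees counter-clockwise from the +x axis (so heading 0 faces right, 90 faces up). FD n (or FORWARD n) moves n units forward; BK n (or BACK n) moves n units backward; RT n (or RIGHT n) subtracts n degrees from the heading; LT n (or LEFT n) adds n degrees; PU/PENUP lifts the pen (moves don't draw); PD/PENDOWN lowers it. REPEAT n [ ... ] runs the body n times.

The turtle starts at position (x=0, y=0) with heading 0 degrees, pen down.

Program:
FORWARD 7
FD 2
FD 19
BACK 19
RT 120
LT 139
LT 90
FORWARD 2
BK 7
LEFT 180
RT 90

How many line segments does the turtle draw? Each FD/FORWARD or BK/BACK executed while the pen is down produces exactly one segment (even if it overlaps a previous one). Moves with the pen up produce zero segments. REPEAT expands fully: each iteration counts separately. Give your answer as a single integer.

Executing turtle program step by step:
Start: pos=(0,0), heading=0, pen down
FD 7: (0,0) -> (7,0) [heading=0, draw]
FD 2: (7,0) -> (9,0) [heading=0, draw]
FD 19: (9,0) -> (28,0) [heading=0, draw]
BK 19: (28,0) -> (9,0) [heading=0, draw]
RT 120: heading 0 -> 240
LT 139: heading 240 -> 19
LT 90: heading 19 -> 109
FD 2: (9,0) -> (8.349,1.891) [heading=109, draw]
BK 7: (8.349,1.891) -> (10.628,-4.728) [heading=109, draw]
LT 180: heading 109 -> 289
RT 90: heading 289 -> 199
Final: pos=(10.628,-4.728), heading=199, 6 segment(s) drawn
Segments drawn: 6

Answer: 6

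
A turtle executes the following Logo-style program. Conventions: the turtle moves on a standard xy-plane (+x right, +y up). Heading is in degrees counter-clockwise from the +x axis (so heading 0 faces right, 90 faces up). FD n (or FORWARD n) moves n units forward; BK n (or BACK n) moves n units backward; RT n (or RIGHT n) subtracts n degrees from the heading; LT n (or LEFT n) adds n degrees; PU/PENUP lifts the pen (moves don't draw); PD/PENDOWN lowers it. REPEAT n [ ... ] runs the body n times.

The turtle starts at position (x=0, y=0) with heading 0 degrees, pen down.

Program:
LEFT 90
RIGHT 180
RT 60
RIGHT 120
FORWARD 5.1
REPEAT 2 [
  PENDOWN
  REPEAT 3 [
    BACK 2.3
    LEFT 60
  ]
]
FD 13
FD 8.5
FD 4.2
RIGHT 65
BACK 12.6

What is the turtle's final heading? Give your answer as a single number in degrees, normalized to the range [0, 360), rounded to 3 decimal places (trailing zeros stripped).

Answer: 25

Derivation:
Executing turtle program step by step:
Start: pos=(0,0), heading=0, pen down
LT 90: heading 0 -> 90
RT 180: heading 90 -> 270
RT 60: heading 270 -> 210
RT 120: heading 210 -> 90
FD 5.1: (0,0) -> (0,5.1) [heading=90, draw]
REPEAT 2 [
  -- iteration 1/2 --
  PD: pen down
  REPEAT 3 [
    -- iteration 1/3 --
    BK 2.3: (0,5.1) -> (0,2.8) [heading=90, draw]
    LT 60: heading 90 -> 150
    -- iteration 2/3 --
    BK 2.3: (0,2.8) -> (1.992,1.65) [heading=150, draw]
    LT 60: heading 150 -> 210
    -- iteration 3/3 --
    BK 2.3: (1.992,1.65) -> (3.984,2.8) [heading=210, draw]
    LT 60: heading 210 -> 270
  ]
  -- iteration 2/2 --
  PD: pen down
  REPEAT 3 [
    -- iteration 1/3 --
    BK 2.3: (3.984,2.8) -> (3.984,5.1) [heading=270, draw]
    LT 60: heading 270 -> 330
    -- iteration 2/3 --
    BK 2.3: (3.984,5.1) -> (1.992,6.25) [heading=330, draw]
    LT 60: heading 330 -> 30
    -- iteration 3/3 --
    BK 2.3: (1.992,6.25) -> (0,5.1) [heading=30, draw]
    LT 60: heading 30 -> 90
  ]
]
FD 13: (0,5.1) -> (0,18.1) [heading=90, draw]
FD 8.5: (0,18.1) -> (0,26.6) [heading=90, draw]
FD 4.2: (0,26.6) -> (0,30.8) [heading=90, draw]
RT 65: heading 90 -> 25
BK 12.6: (0,30.8) -> (-11.419,25.475) [heading=25, draw]
Final: pos=(-11.419,25.475), heading=25, 11 segment(s) drawn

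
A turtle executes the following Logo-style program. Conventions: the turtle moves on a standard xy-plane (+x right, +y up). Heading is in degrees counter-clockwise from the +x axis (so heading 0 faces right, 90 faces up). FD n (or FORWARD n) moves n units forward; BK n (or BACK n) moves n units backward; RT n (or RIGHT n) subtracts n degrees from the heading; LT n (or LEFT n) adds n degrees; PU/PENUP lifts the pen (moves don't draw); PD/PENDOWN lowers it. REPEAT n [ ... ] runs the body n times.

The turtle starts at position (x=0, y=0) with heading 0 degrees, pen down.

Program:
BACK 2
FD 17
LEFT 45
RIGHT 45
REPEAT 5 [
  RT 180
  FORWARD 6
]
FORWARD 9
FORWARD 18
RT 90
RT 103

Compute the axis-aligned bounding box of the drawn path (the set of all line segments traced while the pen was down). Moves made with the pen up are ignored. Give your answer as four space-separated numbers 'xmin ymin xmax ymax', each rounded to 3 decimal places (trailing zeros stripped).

Answer: -18 0 15 0

Derivation:
Executing turtle program step by step:
Start: pos=(0,0), heading=0, pen down
BK 2: (0,0) -> (-2,0) [heading=0, draw]
FD 17: (-2,0) -> (15,0) [heading=0, draw]
LT 45: heading 0 -> 45
RT 45: heading 45 -> 0
REPEAT 5 [
  -- iteration 1/5 --
  RT 180: heading 0 -> 180
  FD 6: (15,0) -> (9,0) [heading=180, draw]
  -- iteration 2/5 --
  RT 180: heading 180 -> 0
  FD 6: (9,0) -> (15,0) [heading=0, draw]
  -- iteration 3/5 --
  RT 180: heading 0 -> 180
  FD 6: (15,0) -> (9,0) [heading=180, draw]
  -- iteration 4/5 --
  RT 180: heading 180 -> 0
  FD 6: (9,0) -> (15,0) [heading=0, draw]
  -- iteration 5/5 --
  RT 180: heading 0 -> 180
  FD 6: (15,0) -> (9,0) [heading=180, draw]
]
FD 9: (9,0) -> (0,0) [heading=180, draw]
FD 18: (0,0) -> (-18,0) [heading=180, draw]
RT 90: heading 180 -> 90
RT 103: heading 90 -> 347
Final: pos=(-18,0), heading=347, 9 segment(s) drawn

Segment endpoints: x in {-18, -2, 0, 9, 15}, y in {0, 0, 0, 0, 0, 0, 0, 0}
xmin=-18, ymin=0, xmax=15, ymax=0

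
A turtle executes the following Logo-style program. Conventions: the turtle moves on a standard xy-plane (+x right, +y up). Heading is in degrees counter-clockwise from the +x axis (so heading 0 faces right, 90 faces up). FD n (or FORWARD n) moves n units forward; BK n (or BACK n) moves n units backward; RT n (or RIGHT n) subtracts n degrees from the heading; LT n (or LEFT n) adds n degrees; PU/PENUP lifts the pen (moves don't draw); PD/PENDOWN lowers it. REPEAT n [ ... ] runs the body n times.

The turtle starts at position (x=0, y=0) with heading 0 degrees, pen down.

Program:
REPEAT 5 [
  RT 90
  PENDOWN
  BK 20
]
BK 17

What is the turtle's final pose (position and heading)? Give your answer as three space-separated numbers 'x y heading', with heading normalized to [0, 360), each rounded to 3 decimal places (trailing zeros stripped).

Answer: 0 37 270

Derivation:
Executing turtle program step by step:
Start: pos=(0,0), heading=0, pen down
REPEAT 5 [
  -- iteration 1/5 --
  RT 90: heading 0 -> 270
  PD: pen down
  BK 20: (0,0) -> (0,20) [heading=270, draw]
  -- iteration 2/5 --
  RT 90: heading 270 -> 180
  PD: pen down
  BK 20: (0,20) -> (20,20) [heading=180, draw]
  -- iteration 3/5 --
  RT 90: heading 180 -> 90
  PD: pen down
  BK 20: (20,20) -> (20,0) [heading=90, draw]
  -- iteration 4/5 --
  RT 90: heading 90 -> 0
  PD: pen down
  BK 20: (20,0) -> (0,0) [heading=0, draw]
  -- iteration 5/5 --
  RT 90: heading 0 -> 270
  PD: pen down
  BK 20: (0,0) -> (0,20) [heading=270, draw]
]
BK 17: (0,20) -> (0,37) [heading=270, draw]
Final: pos=(0,37), heading=270, 6 segment(s) drawn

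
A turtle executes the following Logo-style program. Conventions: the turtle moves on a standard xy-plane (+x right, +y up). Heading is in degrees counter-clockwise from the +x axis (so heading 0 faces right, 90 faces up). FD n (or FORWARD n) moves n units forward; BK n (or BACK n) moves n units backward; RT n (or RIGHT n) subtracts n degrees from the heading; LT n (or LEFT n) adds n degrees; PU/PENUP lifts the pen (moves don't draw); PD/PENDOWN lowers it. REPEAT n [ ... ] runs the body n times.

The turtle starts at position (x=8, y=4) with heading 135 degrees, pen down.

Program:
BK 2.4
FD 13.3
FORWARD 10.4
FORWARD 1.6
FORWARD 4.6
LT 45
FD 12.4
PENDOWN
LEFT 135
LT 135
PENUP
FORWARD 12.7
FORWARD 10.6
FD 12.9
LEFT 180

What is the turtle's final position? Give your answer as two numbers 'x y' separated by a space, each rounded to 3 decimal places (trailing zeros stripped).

Executing turtle program step by step:
Start: pos=(8,4), heading=135, pen down
BK 2.4: (8,4) -> (9.697,2.303) [heading=135, draw]
FD 13.3: (9.697,2.303) -> (0.293,11.707) [heading=135, draw]
FD 10.4: (0.293,11.707) -> (-7.061,19.061) [heading=135, draw]
FD 1.6: (-7.061,19.061) -> (-8.193,20.193) [heading=135, draw]
FD 4.6: (-8.193,20.193) -> (-11.445,23.445) [heading=135, draw]
LT 45: heading 135 -> 180
FD 12.4: (-11.445,23.445) -> (-23.845,23.445) [heading=180, draw]
PD: pen down
LT 135: heading 180 -> 315
LT 135: heading 315 -> 90
PU: pen up
FD 12.7: (-23.845,23.445) -> (-23.845,36.145) [heading=90, move]
FD 10.6: (-23.845,36.145) -> (-23.845,46.745) [heading=90, move]
FD 12.9: (-23.845,46.745) -> (-23.845,59.645) [heading=90, move]
LT 180: heading 90 -> 270
Final: pos=(-23.845,59.645), heading=270, 6 segment(s) drawn

Answer: -23.845 59.645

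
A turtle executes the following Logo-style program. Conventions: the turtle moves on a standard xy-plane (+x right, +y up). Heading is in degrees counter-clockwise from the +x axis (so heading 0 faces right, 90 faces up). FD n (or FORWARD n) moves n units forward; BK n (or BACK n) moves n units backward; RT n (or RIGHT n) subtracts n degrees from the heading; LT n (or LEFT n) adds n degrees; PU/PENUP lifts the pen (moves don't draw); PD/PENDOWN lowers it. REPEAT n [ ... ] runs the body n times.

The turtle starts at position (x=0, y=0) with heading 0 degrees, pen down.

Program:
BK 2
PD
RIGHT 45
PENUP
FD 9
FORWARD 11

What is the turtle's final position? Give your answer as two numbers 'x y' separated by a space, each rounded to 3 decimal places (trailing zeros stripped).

Answer: 12.142 -14.142

Derivation:
Executing turtle program step by step:
Start: pos=(0,0), heading=0, pen down
BK 2: (0,0) -> (-2,0) [heading=0, draw]
PD: pen down
RT 45: heading 0 -> 315
PU: pen up
FD 9: (-2,0) -> (4.364,-6.364) [heading=315, move]
FD 11: (4.364,-6.364) -> (12.142,-14.142) [heading=315, move]
Final: pos=(12.142,-14.142), heading=315, 1 segment(s) drawn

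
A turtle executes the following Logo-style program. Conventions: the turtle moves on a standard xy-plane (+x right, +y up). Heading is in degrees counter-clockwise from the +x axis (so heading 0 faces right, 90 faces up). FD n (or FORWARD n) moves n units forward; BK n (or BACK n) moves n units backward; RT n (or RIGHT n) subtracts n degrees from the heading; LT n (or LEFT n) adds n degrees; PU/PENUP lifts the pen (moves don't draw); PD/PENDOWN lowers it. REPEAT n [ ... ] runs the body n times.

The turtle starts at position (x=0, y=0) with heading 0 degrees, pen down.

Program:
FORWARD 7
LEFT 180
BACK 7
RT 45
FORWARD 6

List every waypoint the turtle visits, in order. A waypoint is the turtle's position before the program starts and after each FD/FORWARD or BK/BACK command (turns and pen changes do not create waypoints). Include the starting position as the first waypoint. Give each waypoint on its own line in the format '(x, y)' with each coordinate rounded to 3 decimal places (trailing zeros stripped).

Executing turtle program step by step:
Start: pos=(0,0), heading=0, pen down
FD 7: (0,0) -> (7,0) [heading=0, draw]
LT 180: heading 0 -> 180
BK 7: (7,0) -> (14,0) [heading=180, draw]
RT 45: heading 180 -> 135
FD 6: (14,0) -> (9.757,4.243) [heading=135, draw]
Final: pos=(9.757,4.243), heading=135, 3 segment(s) drawn
Waypoints (4 total):
(0, 0)
(7, 0)
(14, 0)
(9.757, 4.243)

Answer: (0, 0)
(7, 0)
(14, 0)
(9.757, 4.243)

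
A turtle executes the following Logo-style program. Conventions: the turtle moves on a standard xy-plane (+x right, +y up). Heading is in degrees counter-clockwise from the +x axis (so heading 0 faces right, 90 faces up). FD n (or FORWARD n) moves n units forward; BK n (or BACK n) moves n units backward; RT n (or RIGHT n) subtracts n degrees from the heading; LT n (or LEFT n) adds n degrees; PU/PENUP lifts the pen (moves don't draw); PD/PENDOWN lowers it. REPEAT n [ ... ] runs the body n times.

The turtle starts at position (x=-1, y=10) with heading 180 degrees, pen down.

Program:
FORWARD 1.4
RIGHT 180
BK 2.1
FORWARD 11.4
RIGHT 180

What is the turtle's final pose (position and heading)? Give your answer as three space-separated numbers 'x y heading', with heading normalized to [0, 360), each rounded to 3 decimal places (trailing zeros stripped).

Executing turtle program step by step:
Start: pos=(-1,10), heading=180, pen down
FD 1.4: (-1,10) -> (-2.4,10) [heading=180, draw]
RT 180: heading 180 -> 0
BK 2.1: (-2.4,10) -> (-4.5,10) [heading=0, draw]
FD 11.4: (-4.5,10) -> (6.9,10) [heading=0, draw]
RT 180: heading 0 -> 180
Final: pos=(6.9,10), heading=180, 3 segment(s) drawn

Answer: 6.9 10 180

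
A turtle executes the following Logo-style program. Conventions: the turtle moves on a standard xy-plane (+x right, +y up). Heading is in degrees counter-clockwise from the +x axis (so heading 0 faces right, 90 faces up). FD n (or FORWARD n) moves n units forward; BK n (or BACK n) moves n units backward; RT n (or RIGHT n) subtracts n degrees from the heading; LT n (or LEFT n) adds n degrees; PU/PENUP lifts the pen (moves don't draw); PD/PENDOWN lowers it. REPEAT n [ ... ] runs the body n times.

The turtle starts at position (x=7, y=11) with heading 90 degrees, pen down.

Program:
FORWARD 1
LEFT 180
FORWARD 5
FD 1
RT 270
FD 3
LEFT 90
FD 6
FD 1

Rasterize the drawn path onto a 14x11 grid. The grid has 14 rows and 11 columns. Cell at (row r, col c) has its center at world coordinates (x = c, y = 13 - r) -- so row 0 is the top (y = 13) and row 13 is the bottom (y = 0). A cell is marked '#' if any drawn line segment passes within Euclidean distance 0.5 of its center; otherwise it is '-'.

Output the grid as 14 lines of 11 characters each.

Segment 0: (7,11) -> (7,12)
Segment 1: (7,12) -> (7,7)
Segment 2: (7,7) -> (7,6)
Segment 3: (7,6) -> (10,6)
Segment 4: (10,6) -> (10,12)
Segment 5: (10,12) -> (10,13)

Answer: ----------#
-------#--#
-------#--#
-------#--#
-------#--#
-------#--#
-------#--#
-------####
-----------
-----------
-----------
-----------
-----------
-----------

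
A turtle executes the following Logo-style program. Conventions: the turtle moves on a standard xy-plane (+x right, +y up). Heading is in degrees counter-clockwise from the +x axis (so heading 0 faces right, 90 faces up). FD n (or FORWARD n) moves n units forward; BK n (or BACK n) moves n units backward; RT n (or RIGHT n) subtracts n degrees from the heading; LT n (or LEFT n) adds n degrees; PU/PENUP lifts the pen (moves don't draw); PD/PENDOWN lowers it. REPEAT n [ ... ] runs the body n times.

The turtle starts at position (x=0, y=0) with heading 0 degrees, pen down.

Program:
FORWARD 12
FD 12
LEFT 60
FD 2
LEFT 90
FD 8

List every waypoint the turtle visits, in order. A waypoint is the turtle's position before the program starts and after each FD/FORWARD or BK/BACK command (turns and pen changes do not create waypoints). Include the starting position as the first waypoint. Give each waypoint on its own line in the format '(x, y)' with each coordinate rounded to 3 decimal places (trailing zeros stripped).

Answer: (0, 0)
(12, 0)
(24, 0)
(25, 1.732)
(18.072, 5.732)

Derivation:
Executing turtle program step by step:
Start: pos=(0,0), heading=0, pen down
FD 12: (0,0) -> (12,0) [heading=0, draw]
FD 12: (12,0) -> (24,0) [heading=0, draw]
LT 60: heading 0 -> 60
FD 2: (24,0) -> (25,1.732) [heading=60, draw]
LT 90: heading 60 -> 150
FD 8: (25,1.732) -> (18.072,5.732) [heading=150, draw]
Final: pos=(18.072,5.732), heading=150, 4 segment(s) drawn
Waypoints (5 total):
(0, 0)
(12, 0)
(24, 0)
(25, 1.732)
(18.072, 5.732)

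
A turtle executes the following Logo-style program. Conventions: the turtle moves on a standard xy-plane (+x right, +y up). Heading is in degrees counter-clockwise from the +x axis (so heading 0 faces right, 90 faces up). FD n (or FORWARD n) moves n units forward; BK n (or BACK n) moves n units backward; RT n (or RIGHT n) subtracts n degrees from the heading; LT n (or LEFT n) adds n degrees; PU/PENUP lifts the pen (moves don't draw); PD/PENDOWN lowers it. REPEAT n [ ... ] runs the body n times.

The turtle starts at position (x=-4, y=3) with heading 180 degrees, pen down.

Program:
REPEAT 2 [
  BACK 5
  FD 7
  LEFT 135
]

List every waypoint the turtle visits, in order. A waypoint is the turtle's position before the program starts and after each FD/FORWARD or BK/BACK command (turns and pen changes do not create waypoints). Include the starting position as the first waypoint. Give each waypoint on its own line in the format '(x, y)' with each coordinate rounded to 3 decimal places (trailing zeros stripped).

Executing turtle program step by step:
Start: pos=(-4,3), heading=180, pen down
REPEAT 2 [
  -- iteration 1/2 --
  BK 5: (-4,3) -> (1,3) [heading=180, draw]
  FD 7: (1,3) -> (-6,3) [heading=180, draw]
  LT 135: heading 180 -> 315
  -- iteration 2/2 --
  BK 5: (-6,3) -> (-9.536,6.536) [heading=315, draw]
  FD 7: (-9.536,6.536) -> (-4.586,1.586) [heading=315, draw]
  LT 135: heading 315 -> 90
]
Final: pos=(-4.586,1.586), heading=90, 4 segment(s) drawn
Waypoints (5 total):
(-4, 3)
(1, 3)
(-6, 3)
(-9.536, 6.536)
(-4.586, 1.586)

Answer: (-4, 3)
(1, 3)
(-6, 3)
(-9.536, 6.536)
(-4.586, 1.586)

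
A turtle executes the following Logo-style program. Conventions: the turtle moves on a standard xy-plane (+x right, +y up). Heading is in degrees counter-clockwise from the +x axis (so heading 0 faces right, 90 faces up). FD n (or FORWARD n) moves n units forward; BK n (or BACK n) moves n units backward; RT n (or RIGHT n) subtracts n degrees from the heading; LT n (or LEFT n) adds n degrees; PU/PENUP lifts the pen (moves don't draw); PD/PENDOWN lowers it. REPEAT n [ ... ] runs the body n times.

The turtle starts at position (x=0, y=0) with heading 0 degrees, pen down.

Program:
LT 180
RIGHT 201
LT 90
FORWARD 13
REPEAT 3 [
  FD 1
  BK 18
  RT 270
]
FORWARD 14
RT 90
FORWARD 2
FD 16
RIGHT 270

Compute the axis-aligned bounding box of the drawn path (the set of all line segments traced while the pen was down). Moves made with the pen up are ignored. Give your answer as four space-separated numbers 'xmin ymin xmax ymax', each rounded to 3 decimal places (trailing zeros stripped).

Answer: -2.367 -15.777 33.6 13.07

Derivation:
Executing turtle program step by step:
Start: pos=(0,0), heading=0, pen down
LT 180: heading 0 -> 180
RT 201: heading 180 -> 339
LT 90: heading 339 -> 69
FD 13: (0,0) -> (4.659,12.137) [heading=69, draw]
REPEAT 3 [
  -- iteration 1/3 --
  FD 1: (4.659,12.137) -> (5.017,13.07) [heading=69, draw]
  BK 18: (5.017,13.07) -> (-1.433,-3.734) [heading=69, draw]
  RT 270: heading 69 -> 159
  -- iteration 2/3 --
  FD 1: (-1.433,-3.734) -> (-2.367,-3.376) [heading=159, draw]
  BK 18: (-2.367,-3.376) -> (14.437,-9.827) [heading=159, draw]
  RT 270: heading 159 -> 249
  -- iteration 3/3 --
  FD 1: (14.437,-9.827) -> (14.079,-10.76) [heading=249, draw]
  BK 18: (14.079,-10.76) -> (20.53,6.044) [heading=249, draw]
  RT 270: heading 249 -> 339
]
FD 14: (20.53,6.044) -> (33.6,1.027) [heading=339, draw]
RT 90: heading 339 -> 249
FD 2: (33.6,1.027) -> (32.883,-0.84) [heading=249, draw]
FD 16: (32.883,-0.84) -> (27.149,-15.777) [heading=249, draw]
RT 270: heading 249 -> 339
Final: pos=(27.149,-15.777), heading=339, 10 segment(s) drawn

Segment endpoints: x in {-2.367, -1.433, 0, 4.659, 5.017, 14.079, 14.437, 20.53, 27.149, 32.883, 33.6}, y in {-15.777, -10.76, -9.827, -3.734, -3.376, -0.84, 0, 1.027, 6.044, 12.137, 13.07}
xmin=-2.367, ymin=-15.777, xmax=33.6, ymax=13.07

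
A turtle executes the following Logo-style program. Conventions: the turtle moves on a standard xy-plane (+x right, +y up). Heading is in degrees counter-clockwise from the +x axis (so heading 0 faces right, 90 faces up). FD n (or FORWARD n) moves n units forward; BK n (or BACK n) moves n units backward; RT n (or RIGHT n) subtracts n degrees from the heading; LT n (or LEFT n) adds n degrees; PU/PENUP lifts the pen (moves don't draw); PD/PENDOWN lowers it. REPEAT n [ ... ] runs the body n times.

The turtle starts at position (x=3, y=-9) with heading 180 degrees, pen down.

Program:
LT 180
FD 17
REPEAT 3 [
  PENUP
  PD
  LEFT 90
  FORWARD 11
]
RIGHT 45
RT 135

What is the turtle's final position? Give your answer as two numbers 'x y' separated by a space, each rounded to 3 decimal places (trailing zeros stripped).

Executing turtle program step by step:
Start: pos=(3,-9), heading=180, pen down
LT 180: heading 180 -> 0
FD 17: (3,-9) -> (20,-9) [heading=0, draw]
REPEAT 3 [
  -- iteration 1/3 --
  PU: pen up
  PD: pen down
  LT 90: heading 0 -> 90
  FD 11: (20,-9) -> (20,2) [heading=90, draw]
  -- iteration 2/3 --
  PU: pen up
  PD: pen down
  LT 90: heading 90 -> 180
  FD 11: (20,2) -> (9,2) [heading=180, draw]
  -- iteration 3/3 --
  PU: pen up
  PD: pen down
  LT 90: heading 180 -> 270
  FD 11: (9,2) -> (9,-9) [heading=270, draw]
]
RT 45: heading 270 -> 225
RT 135: heading 225 -> 90
Final: pos=(9,-9), heading=90, 4 segment(s) drawn

Answer: 9 -9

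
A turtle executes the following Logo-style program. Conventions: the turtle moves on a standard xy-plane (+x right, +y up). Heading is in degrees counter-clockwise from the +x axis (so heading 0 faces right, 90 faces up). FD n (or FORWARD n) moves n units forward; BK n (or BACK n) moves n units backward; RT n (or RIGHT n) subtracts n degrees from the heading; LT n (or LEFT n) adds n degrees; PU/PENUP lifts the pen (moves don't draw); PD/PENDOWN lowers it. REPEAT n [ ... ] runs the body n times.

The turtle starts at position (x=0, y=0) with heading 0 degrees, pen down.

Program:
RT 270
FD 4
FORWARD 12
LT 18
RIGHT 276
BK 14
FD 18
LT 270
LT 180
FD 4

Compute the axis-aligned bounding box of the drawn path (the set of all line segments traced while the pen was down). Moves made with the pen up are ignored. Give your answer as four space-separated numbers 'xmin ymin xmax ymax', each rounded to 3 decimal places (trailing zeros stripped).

Answer: -3.913 0 13.694 18.911

Derivation:
Executing turtle program step by step:
Start: pos=(0,0), heading=0, pen down
RT 270: heading 0 -> 90
FD 4: (0,0) -> (0,4) [heading=90, draw]
FD 12: (0,4) -> (0,16) [heading=90, draw]
LT 18: heading 90 -> 108
RT 276: heading 108 -> 192
BK 14: (0,16) -> (13.694,18.911) [heading=192, draw]
FD 18: (13.694,18.911) -> (-3.913,15.168) [heading=192, draw]
LT 270: heading 192 -> 102
LT 180: heading 102 -> 282
FD 4: (-3.913,15.168) -> (-3.081,11.256) [heading=282, draw]
Final: pos=(-3.081,11.256), heading=282, 5 segment(s) drawn

Segment endpoints: x in {-3.913, -3.081, 0, 0, 0, 13.694}, y in {0, 4, 11.256, 15.168, 16, 18.911}
xmin=-3.913, ymin=0, xmax=13.694, ymax=18.911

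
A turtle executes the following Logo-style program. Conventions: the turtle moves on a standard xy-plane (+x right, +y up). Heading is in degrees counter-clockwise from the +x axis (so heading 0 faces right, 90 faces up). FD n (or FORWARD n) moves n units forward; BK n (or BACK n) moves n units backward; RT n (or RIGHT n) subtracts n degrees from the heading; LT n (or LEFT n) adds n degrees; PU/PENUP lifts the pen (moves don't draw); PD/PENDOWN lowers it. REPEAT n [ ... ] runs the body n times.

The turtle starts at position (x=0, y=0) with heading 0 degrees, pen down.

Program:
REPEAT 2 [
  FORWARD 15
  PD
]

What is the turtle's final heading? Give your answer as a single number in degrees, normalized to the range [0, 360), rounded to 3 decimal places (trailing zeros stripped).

Executing turtle program step by step:
Start: pos=(0,0), heading=0, pen down
REPEAT 2 [
  -- iteration 1/2 --
  FD 15: (0,0) -> (15,0) [heading=0, draw]
  PD: pen down
  -- iteration 2/2 --
  FD 15: (15,0) -> (30,0) [heading=0, draw]
  PD: pen down
]
Final: pos=(30,0), heading=0, 2 segment(s) drawn

Answer: 0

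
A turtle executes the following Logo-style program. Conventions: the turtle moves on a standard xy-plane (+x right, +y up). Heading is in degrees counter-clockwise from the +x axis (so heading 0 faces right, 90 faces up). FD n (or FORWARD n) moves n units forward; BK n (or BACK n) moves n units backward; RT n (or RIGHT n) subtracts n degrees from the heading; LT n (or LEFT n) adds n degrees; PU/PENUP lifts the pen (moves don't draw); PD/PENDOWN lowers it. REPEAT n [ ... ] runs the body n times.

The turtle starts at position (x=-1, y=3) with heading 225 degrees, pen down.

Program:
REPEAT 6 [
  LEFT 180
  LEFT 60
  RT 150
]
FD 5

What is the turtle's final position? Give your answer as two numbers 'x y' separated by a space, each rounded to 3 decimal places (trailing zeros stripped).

Answer: 2.536 6.536

Derivation:
Executing turtle program step by step:
Start: pos=(-1,3), heading=225, pen down
REPEAT 6 [
  -- iteration 1/6 --
  LT 180: heading 225 -> 45
  LT 60: heading 45 -> 105
  RT 150: heading 105 -> 315
  -- iteration 2/6 --
  LT 180: heading 315 -> 135
  LT 60: heading 135 -> 195
  RT 150: heading 195 -> 45
  -- iteration 3/6 --
  LT 180: heading 45 -> 225
  LT 60: heading 225 -> 285
  RT 150: heading 285 -> 135
  -- iteration 4/6 --
  LT 180: heading 135 -> 315
  LT 60: heading 315 -> 15
  RT 150: heading 15 -> 225
  -- iteration 5/6 --
  LT 180: heading 225 -> 45
  LT 60: heading 45 -> 105
  RT 150: heading 105 -> 315
  -- iteration 6/6 --
  LT 180: heading 315 -> 135
  LT 60: heading 135 -> 195
  RT 150: heading 195 -> 45
]
FD 5: (-1,3) -> (2.536,6.536) [heading=45, draw]
Final: pos=(2.536,6.536), heading=45, 1 segment(s) drawn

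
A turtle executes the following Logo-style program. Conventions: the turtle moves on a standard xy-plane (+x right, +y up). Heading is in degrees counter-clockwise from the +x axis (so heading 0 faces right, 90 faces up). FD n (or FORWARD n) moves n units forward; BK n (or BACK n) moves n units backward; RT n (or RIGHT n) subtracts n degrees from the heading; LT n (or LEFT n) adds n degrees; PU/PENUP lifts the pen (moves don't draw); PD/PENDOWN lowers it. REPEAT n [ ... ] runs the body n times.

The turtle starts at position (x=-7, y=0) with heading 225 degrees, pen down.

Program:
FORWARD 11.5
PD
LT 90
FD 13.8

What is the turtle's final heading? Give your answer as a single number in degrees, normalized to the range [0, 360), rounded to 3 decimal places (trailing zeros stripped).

Answer: 315

Derivation:
Executing turtle program step by step:
Start: pos=(-7,0), heading=225, pen down
FD 11.5: (-7,0) -> (-15.132,-8.132) [heading=225, draw]
PD: pen down
LT 90: heading 225 -> 315
FD 13.8: (-15.132,-8.132) -> (-5.374,-17.89) [heading=315, draw]
Final: pos=(-5.374,-17.89), heading=315, 2 segment(s) drawn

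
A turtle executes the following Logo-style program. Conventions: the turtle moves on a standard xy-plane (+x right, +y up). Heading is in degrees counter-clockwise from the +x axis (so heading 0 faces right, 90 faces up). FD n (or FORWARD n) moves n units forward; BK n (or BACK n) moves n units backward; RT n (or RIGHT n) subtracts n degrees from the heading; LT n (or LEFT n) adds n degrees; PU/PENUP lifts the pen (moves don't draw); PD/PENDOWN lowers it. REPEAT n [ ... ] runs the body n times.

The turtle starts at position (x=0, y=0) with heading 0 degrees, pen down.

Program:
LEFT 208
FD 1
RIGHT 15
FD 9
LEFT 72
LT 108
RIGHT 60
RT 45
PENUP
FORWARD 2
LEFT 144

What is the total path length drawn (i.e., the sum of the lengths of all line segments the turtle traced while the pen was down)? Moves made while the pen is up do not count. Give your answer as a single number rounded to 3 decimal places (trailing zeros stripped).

Executing turtle program step by step:
Start: pos=(0,0), heading=0, pen down
LT 208: heading 0 -> 208
FD 1: (0,0) -> (-0.883,-0.469) [heading=208, draw]
RT 15: heading 208 -> 193
FD 9: (-0.883,-0.469) -> (-9.652,-2.494) [heading=193, draw]
LT 72: heading 193 -> 265
LT 108: heading 265 -> 13
RT 60: heading 13 -> 313
RT 45: heading 313 -> 268
PU: pen up
FD 2: (-9.652,-2.494) -> (-9.722,-4.493) [heading=268, move]
LT 144: heading 268 -> 52
Final: pos=(-9.722,-4.493), heading=52, 2 segment(s) drawn

Segment lengths:
  seg 1: (0,0) -> (-0.883,-0.469), length = 1
  seg 2: (-0.883,-0.469) -> (-9.652,-2.494), length = 9
Total = 10

Answer: 10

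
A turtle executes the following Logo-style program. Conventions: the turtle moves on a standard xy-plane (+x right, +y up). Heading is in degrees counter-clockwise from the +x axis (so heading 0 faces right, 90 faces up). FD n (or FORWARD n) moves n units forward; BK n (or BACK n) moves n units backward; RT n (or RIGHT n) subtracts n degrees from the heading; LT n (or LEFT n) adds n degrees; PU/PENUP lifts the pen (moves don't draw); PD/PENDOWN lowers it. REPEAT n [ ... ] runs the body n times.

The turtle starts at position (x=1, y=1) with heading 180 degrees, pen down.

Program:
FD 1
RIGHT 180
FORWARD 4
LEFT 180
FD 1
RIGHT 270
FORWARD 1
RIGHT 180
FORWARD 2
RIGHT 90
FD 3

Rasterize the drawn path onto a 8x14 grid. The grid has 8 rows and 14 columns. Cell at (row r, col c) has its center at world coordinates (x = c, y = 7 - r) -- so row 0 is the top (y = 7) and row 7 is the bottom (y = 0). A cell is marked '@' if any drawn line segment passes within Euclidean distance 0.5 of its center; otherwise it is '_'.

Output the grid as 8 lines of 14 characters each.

Answer: ______________
______________
______________
______________
______________
___@@@@_______
@@@@@_________
___@__________

Derivation:
Segment 0: (1,1) -> (0,1)
Segment 1: (0,1) -> (4,1)
Segment 2: (4,1) -> (3,1)
Segment 3: (3,1) -> (3,0)
Segment 4: (3,0) -> (3,2)
Segment 5: (3,2) -> (6,2)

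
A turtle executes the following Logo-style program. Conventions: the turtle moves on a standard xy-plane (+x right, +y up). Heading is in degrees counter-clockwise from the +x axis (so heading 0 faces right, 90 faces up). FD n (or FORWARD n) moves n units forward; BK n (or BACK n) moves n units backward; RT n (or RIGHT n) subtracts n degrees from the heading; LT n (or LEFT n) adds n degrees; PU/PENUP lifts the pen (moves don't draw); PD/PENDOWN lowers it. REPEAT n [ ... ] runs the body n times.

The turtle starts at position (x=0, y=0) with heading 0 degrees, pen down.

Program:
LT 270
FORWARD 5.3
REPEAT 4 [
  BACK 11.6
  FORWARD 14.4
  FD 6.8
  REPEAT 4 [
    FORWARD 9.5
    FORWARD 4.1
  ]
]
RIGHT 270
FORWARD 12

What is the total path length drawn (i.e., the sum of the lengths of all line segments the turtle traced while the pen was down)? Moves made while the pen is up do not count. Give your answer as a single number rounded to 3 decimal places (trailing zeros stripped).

Answer: 366.1

Derivation:
Executing turtle program step by step:
Start: pos=(0,0), heading=0, pen down
LT 270: heading 0 -> 270
FD 5.3: (0,0) -> (0,-5.3) [heading=270, draw]
REPEAT 4 [
  -- iteration 1/4 --
  BK 11.6: (0,-5.3) -> (0,6.3) [heading=270, draw]
  FD 14.4: (0,6.3) -> (0,-8.1) [heading=270, draw]
  FD 6.8: (0,-8.1) -> (0,-14.9) [heading=270, draw]
  REPEAT 4 [
    -- iteration 1/4 --
    FD 9.5: (0,-14.9) -> (0,-24.4) [heading=270, draw]
    FD 4.1: (0,-24.4) -> (0,-28.5) [heading=270, draw]
    -- iteration 2/4 --
    FD 9.5: (0,-28.5) -> (0,-38) [heading=270, draw]
    FD 4.1: (0,-38) -> (0,-42.1) [heading=270, draw]
    -- iteration 3/4 --
    FD 9.5: (0,-42.1) -> (0,-51.6) [heading=270, draw]
    FD 4.1: (0,-51.6) -> (0,-55.7) [heading=270, draw]
    -- iteration 4/4 --
    FD 9.5: (0,-55.7) -> (0,-65.2) [heading=270, draw]
    FD 4.1: (0,-65.2) -> (0,-69.3) [heading=270, draw]
  ]
  -- iteration 2/4 --
  BK 11.6: (0,-69.3) -> (0,-57.7) [heading=270, draw]
  FD 14.4: (0,-57.7) -> (0,-72.1) [heading=270, draw]
  FD 6.8: (0,-72.1) -> (0,-78.9) [heading=270, draw]
  REPEAT 4 [
    -- iteration 1/4 --
    FD 9.5: (0,-78.9) -> (0,-88.4) [heading=270, draw]
    FD 4.1: (0,-88.4) -> (0,-92.5) [heading=270, draw]
    -- iteration 2/4 --
    FD 9.5: (0,-92.5) -> (0,-102) [heading=270, draw]
    FD 4.1: (0,-102) -> (0,-106.1) [heading=270, draw]
    -- iteration 3/4 --
    FD 9.5: (0,-106.1) -> (0,-115.6) [heading=270, draw]
    FD 4.1: (0,-115.6) -> (0,-119.7) [heading=270, draw]
    -- iteration 4/4 --
    FD 9.5: (0,-119.7) -> (0,-129.2) [heading=270, draw]
    FD 4.1: (0,-129.2) -> (0,-133.3) [heading=270, draw]
  ]
  -- iteration 3/4 --
  BK 11.6: (0,-133.3) -> (0,-121.7) [heading=270, draw]
  FD 14.4: (0,-121.7) -> (0,-136.1) [heading=270, draw]
  FD 6.8: (0,-136.1) -> (0,-142.9) [heading=270, draw]
  REPEAT 4 [
    -- iteration 1/4 --
    FD 9.5: (0,-142.9) -> (0,-152.4) [heading=270, draw]
    FD 4.1: (0,-152.4) -> (0,-156.5) [heading=270, draw]
    -- iteration 2/4 --
    FD 9.5: (0,-156.5) -> (0,-166) [heading=270, draw]
    FD 4.1: (0,-166) -> (0,-170.1) [heading=270, draw]
    -- iteration 3/4 --
    FD 9.5: (0,-170.1) -> (0,-179.6) [heading=270, draw]
    FD 4.1: (0,-179.6) -> (0,-183.7) [heading=270, draw]
    -- iteration 4/4 --
    FD 9.5: (0,-183.7) -> (0,-193.2) [heading=270, draw]
    FD 4.1: (0,-193.2) -> (0,-197.3) [heading=270, draw]
  ]
  -- iteration 4/4 --
  BK 11.6: (0,-197.3) -> (0,-185.7) [heading=270, draw]
  FD 14.4: (0,-185.7) -> (0,-200.1) [heading=270, draw]
  FD 6.8: (0,-200.1) -> (0,-206.9) [heading=270, draw]
  REPEAT 4 [
    -- iteration 1/4 --
    FD 9.5: (0,-206.9) -> (0,-216.4) [heading=270, draw]
    FD 4.1: (0,-216.4) -> (0,-220.5) [heading=270, draw]
    -- iteration 2/4 --
    FD 9.5: (0,-220.5) -> (0,-230) [heading=270, draw]
    FD 4.1: (0,-230) -> (0,-234.1) [heading=270, draw]
    -- iteration 3/4 --
    FD 9.5: (0,-234.1) -> (0,-243.6) [heading=270, draw]
    FD 4.1: (0,-243.6) -> (0,-247.7) [heading=270, draw]
    -- iteration 4/4 --
    FD 9.5: (0,-247.7) -> (0,-257.2) [heading=270, draw]
    FD 4.1: (0,-257.2) -> (0,-261.3) [heading=270, draw]
  ]
]
RT 270: heading 270 -> 0
FD 12: (0,-261.3) -> (12,-261.3) [heading=0, draw]
Final: pos=(12,-261.3), heading=0, 46 segment(s) drawn

Segment lengths:
  seg 1: (0,0) -> (0,-5.3), length = 5.3
  seg 2: (0,-5.3) -> (0,6.3), length = 11.6
  seg 3: (0,6.3) -> (0,-8.1), length = 14.4
  seg 4: (0,-8.1) -> (0,-14.9), length = 6.8
  seg 5: (0,-14.9) -> (0,-24.4), length = 9.5
  seg 6: (0,-24.4) -> (0,-28.5), length = 4.1
  seg 7: (0,-28.5) -> (0,-38), length = 9.5
  seg 8: (0,-38) -> (0,-42.1), length = 4.1
  seg 9: (0,-42.1) -> (0,-51.6), length = 9.5
  seg 10: (0,-51.6) -> (0,-55.7), length = 4.1
  seg 11: (0,-55.7) -> (0,-65.2), length = 9.5
  seg 12: (0,-65.2) -> (0,-69.3), length = 4.1
  seg 13: (0,-69.3) -> (0,-57.7), length = 11.6
  seg 14: (0,-57.7) -> (0,-72.1), length = 14.4
  seg 15: (0,-72.1) -> (0,-78.9), length = 6.8
  seg 16: (0,-78.9) -> (0,-88.4), length = 9.5
  seg 17: (0,-88.4) -> (0,-92.5), length = 4.1
  seg 18: (0,-92.5) -> (0,-102), length = 9.5
  seg 19: (0,-102) -> (0,-106.1), length = 4.1
  seg 20: (0,-106.1) -> (0,-115.6), length = 9.5
  seg 21: (0,-115.6) -> (0,-119.7), length = 4.1
  seg 22: (0,-119.7) -> (0,-129.2), length = 9.5
  seg 23: (0,-129.2) -> (0,-133.3), length = 4.1
  seg 24: (0,-133.3) -> (0,-121.7), length = 11.6
  seg 25: (0,-121.7) -> (0,-136.1), length = 14.4
  seg 26: (0,-136.1) -> (0,-142.9), length = 6.8
  seg 27: (0,-142.9) -> (0,-152.4), length = 9.5
  seg 28: (0,-152.4) -> (0,-156.5), length = 4.1
  seg 29: (0,-156.5) -> (0,-166), length = 9.5
  seg 30: (0,-166) -> (0,-170.1), length = 4.1
  seg 31: (0,-170.1) -> (0,-179.6), length = 9.5
  seg 32: (0,-179.6) -> (0,-183.7), length = 4.1
  seg 33: (0,-183.7) -> (0,-193.2), length = 9.5
  seg 34: (0,-193.2) -> (0,-197.3), length = 4.1
  seg 35: (0,-197.3) -> (0,-185.7), length = 11.6
  seg 36: (0,-185.7) -> (0,-200.1), length = 14.4
  seg 37: (0,-200.1) -> (0,-206.9), length = 6.8
  seg 38: (0,-206.9) -> (0,-216.4), length = 9.5
  seg 39: (0,-216.4) -> (0,-220.5), length = 4.1
  seg 40: (0,-220.5) -> (0,-230), length = 9.5
  seg 41: (0,-230) -> (0,-234.1), length = 4.1
  seg 42: (0,-234.1) -> (0,-243.6), length = 9.5
  seg 43: (0,-243.6) -> (0,-247.7), length = 4.1
  seg 44: (0,-247.7) -> (0,-257.2), length = 9.5
  seg 45: (0,-257.2) -> (0,-261.3), length = 4.1
  seg 46: (0,-261.3) -> (12,-261.3), length = 12
Total = 366.1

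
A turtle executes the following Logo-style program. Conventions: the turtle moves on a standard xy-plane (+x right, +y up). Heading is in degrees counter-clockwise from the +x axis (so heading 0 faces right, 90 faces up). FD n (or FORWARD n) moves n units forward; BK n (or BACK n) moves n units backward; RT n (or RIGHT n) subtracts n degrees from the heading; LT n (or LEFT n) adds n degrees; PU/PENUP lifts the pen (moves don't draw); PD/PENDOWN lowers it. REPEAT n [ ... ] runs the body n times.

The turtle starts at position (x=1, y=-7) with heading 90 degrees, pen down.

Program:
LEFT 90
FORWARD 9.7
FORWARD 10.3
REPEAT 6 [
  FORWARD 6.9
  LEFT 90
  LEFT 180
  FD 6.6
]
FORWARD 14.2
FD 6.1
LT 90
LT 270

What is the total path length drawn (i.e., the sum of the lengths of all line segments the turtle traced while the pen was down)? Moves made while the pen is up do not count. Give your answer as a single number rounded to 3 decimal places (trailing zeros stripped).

Answer: 121.3

Derivation:
Executing turtle program step by step:
Start: pos=(1,-7), heading=90, pen down
LT 90: heading 90 -> 180
FD 9.7: (1,-7) -> (-8.7,-7) [heading=180, draw]
FD 10.3: (-8.7,-7) -> (-19,-7) [heading=180, draw]
REPEAT 6 [
  -- iteration 1/6 --
  FD 6.9: (-19,-7) -> (-25.9,-7) [heading=180, draw]
  LT 90: heading 180 -> 270
  LT 180: heading 270 -> 90
  FD 6.6: (-25.9,-7) -> (-25.9,-0.4) [heading=90, draw]
  -- iteration 2/6 --
  FD 6.9: (-25.9,-0.4) -> (-25.9,6.5) [heading=90, draw]
  LT 90: heading 90 -> 180
  LT 180: heading 180 -> 0
  FD 6.6: (-25.9,6.5) -> (-19.3,6.5) [heading=0, draw]
  -- iteration 3/6 --
  FD 6.9: (-19.3,6.5) -> (-12.4,6.5) [heading=0, draw]
  LT 90: heading 0 -> 90
  LT 180: heading 90 -> 270
  FD 6.6: (-12.4,6.5) -> (-12.4,-0.1) [heading=270, draw]
  -- iteration 4/6 --
  FD 6.9: (-12.4,-0.1) -> (-12.4,-7) [heading=270, draw]
  LT 90: heading 270 -> 0
  LT 180: heading 0 -> 180
  FD 6.6: (-12.4,-7) -> (-19,-7) [heading=180, draw]
  -- iteration 5/6 --
  FD 6.9: (-19,-7) -> (-25.9,-7) [heading=180, draw]
  LT 90: heading 180 -> 270
  LT 180: heading 270 -> 90
  FD 6.6: (-25.9,-7) -> (-25.9,-0.4) [heading=90, draw]
  -- iteration 6/6 --
  FD 6.9: (-25.9,-0.4) -> (-25.9,6.5) [heading=90, draw]
  LT 90: heading 90 -> 180
  LT 180: heading 180 -> 0
  FD 6.6: (-25.9,6.5) -> (-19.3,6.5) [heading=0, draw]
]
FD 14.2: (-19.3,6.5) -> (-5.1,6.5) [heading=0, draw]
FD 6.1: (-5.1,6.5) -> (1,6.5) [heading=0, draw]
LT 90: heading 0 -> 90
LT 270: heading 90 -> 0
Final: pos=(1,6.5), heading=0, 16 segment(s) drawn

Segment lengths:
  seg 1: (1,-7) -> (-8.7,-7), length = 9.7
  seg 2: (-8.7,-7) -> (-19,-7), length = 10.3
  seg 3: (-19,-7) -> (-25.9,-7), length = 6.9
  seg 4: (-25.9,-7) -> (-25.9,-0.4), length = 6.6
  seg 5: (-25.9,-0.4) -> (-25.9,6.5), length = 6.9
  seg 6: (-25.9,6.5) -> (-19.3,6.5), length = 6.6
  seg 7: (-19.3,6.5) -> (-12.4,6.5), length = 6.9
  seg 8: (-12.4,6.5) -> (-12.4,-0.1), length = 6.6
  seg 9: (-12.4,-0.1) -> (-12.4,-7), length = 6.9
  seg 10: (-12.4,-7) -> (-19,-7), length = 6.6
  seg 11: (-19,-7) -> (-25.9,-7), length = 6.9
  seg 12: (-25.9,-7) -> (-25.9,-0.4), length = 6.6
  seg 13: (-25.9,-0.4) -> (-25.9,6.5), length = 6.9
  seg 14: (-25.9,6.5) -> (-19.3,6.5), length = 6.6
  seg 15: (-19.3,6.5) -> (-5.1,6.5), length = 14.2
  seg 16: (-5.1,6.5) -> (1,6.5), length = 6.1
Total = 121.3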